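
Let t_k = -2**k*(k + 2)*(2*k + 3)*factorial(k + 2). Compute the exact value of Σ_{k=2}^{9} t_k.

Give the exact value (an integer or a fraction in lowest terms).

Step 1: r(k) = (k + 3)**2*(4*k + 10)/((k + 2)*(2*k + 3)).
Take A(k)=2*k + 6, B(k)=1, C(k)=k**2 + 7*k/2 + 3.
Need (2*k + 6)·f(k+1) − (1)·f(k) = k**2 + 7*k/2 + 3.
Degrees (1,0,2) ⇒ d ≤ 1.
Solve for f: f(k) = k/2 (degree 1 ≤ 1).
Get s_k = R·t_k = -2**k*k*factorial(k + 2) with R(k) = B(k−1)f(k)/C(k) = k/((k + 2)*(2*k + 3)).
Verify: -2**k*(k + 2)*(2*k + 3)*factorial(k + 2) matches t_k.
Evaluate s at k=10 and k=2: -4904976384000 and -192; difference -4904976383808.

Σ = -4904976383808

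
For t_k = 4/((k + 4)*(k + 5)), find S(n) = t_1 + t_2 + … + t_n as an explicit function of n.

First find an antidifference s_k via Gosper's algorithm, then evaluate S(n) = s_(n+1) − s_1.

S(n) = 4*n/(5*(n + 5))

t_(k+1)/t_k = (k + 4)/(k + 6).
Take A(k)=k + 4, B(k)=k + 6, C(k)=1.
Solve (k + 4)·f(k+1) − (k + 5)·f(k) = 1.
Degrees (1,1,0) ⇒ d ≤ 1.
Solve for f: f(k) = k/4 (degree 1 ≤ 1).
Then R = B(k−1)f/C = k*(k + 5)/4, so s_k = R(k)·t_k = k/(k + 4).
Check: Δs_k = 4/(k**2 + 9*k + 20). ✓
Σ_(k=1)^n t_k = s_(n+1) − s_(1) = ((n + 1)/(n + 5)) − (1/5), i.e. 4*n/(5*(n + 5)).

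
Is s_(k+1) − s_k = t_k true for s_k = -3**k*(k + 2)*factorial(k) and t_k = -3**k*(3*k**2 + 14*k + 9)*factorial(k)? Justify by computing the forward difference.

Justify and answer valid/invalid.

s_(k+1) = -3**(k + 1)*(k + 3)*factorial(k + 1)
s_(k+1) − s_k = -3**k*(3*k**2 + 11*k + 7)*factorial(k)
(s_(k+1) − s_k) − t_k = 3**k*(3*k + 2)*factorial(k)

Invalid: residual 3**k*(3*k + 2)*factorial(k) ≠ 0.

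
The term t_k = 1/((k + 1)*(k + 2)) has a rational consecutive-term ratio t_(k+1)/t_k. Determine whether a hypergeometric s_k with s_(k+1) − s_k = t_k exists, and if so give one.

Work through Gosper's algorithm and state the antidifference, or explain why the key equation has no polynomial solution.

t_(k+1)/t_k = (k + 1)/(k + 3).
Normal form (A,B,C) = (k + 1, k + 3, 1).
Set up (k + 1)·f(k+1) − (k + 2)·f(k) − (1) = 0.
deg f ≤ 1 (via 1,1,0).
Coefficient equations give f(k) = k.
Get s_k = R·t_k = k/(k + 1) with R(k) = B(k−1)f(k)/C(k) = k*(k + 2).
Δs = 1/(k**2 + 3*k + 2), as required.

s_k = k/(k + 1)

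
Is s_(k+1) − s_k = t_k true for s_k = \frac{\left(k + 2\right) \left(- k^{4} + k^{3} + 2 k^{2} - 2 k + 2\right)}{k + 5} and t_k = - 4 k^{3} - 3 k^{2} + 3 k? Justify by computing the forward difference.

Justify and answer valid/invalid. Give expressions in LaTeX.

Invalid: residual \frac{3 \left(3 k^{4} + 24 k^{3} + 14 k^{2} - 17 k + 2\right)}{k^{2} + 11 k + 30} ≠ 0.

s_(k+1) = (-k**5 - 6*k**4 - 10*k**3 - 2*k**2 + 5*k + 6)/(k + 6)
s_(k+1) − s_k = (-4*k**5 - 38*k**4 - 78*k**3 - 15*k**2 + 39*k + 6)/(k**2 + 11*k + 30)
(s_(k+1) − s_k) − t_k = 3*(3*k**4 + 24*k**3 + 14*k**2 - 17*k + 2)/(k**2 + 11*k + 30)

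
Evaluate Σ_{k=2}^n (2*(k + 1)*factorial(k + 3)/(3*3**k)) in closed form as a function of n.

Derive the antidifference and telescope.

S(n) = -80/3 + 2*factorial(n + 4)/(3*3**n)

The ratio is (k + 2)*(k + 4)/(3*(k + 1)).
So A=k/3 + 4/3 and B=1, with C=k + 1.
Key eq: (k/3 + 4/3)·f(k+1) = (1)·f(k) + (k + 1).
deg f ≤ 0 (via 1,0,1).
Solve for f: f(k) = 3 (degree 0 ≤ 0).
Get s_k = R·t_k = 2*factorial(k + 3)/3**k with R(k) = B(k−1)f(k)/C(k) = 3/(k + 1).
Δs = 2*(k + 1)*factorial(k + 3)/(3*3**k), as required.
Evaluate: s_(n+1) = 2*3**(-n - 1)*factorial(n + 4); subtract s_(2) = 80/3 ⇒ S(n) = -80/3 + 2*factorial(n + 4)/(3*3**n).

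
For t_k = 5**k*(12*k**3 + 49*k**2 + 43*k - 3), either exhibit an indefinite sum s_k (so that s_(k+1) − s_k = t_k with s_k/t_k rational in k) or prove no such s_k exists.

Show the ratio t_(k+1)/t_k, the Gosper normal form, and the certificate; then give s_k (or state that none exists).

Ratio r(k) = 5*(12*k**3 + 85*k**2 + 177*k + 101)/(12*k**3 + 49*k**2 + 43*k - 3).
Gosper form: A/B · C(k+1)/C(k) with A=5, B=1, C=k**3 + 49*k**2/12 + 43*k/12 - 1/4.
Need (5)·f(k+1) − (1)·f(k) = k**3 + 49*k**2/12 + 43*k/12 - 1/4.
Degrees (0,0,3) ⇒ d ≤ 3.
Solving with deg f ≤ 3: f(k) = (3*k**3 + k**2 - 3*k - 2)/12.
R(k) = B(k−1)·f(k)/C(k) = (3*k**3 + k**2 - 3*k - 2)/(12*k**3 + 49*k**2 + 43*k - 3); s_k = R·t_k = 5**k*(3*k**3 + k**2 - 3*k - 2).
Δs = 5**k*(12*k**3 + 49*k**2 + 43*k - 3), as required.

s_k = 5**k*(3*k**3 + k**2 - 3*k - 2)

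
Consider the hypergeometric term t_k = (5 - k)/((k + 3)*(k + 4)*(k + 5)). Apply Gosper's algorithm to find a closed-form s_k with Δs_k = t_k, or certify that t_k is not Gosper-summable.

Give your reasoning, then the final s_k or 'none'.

s_k = k*(k + 19)/(12*(k + 3)*(k + 4))

Step 1: r(k) = (k - 4)*(k + 3)/((k - 5)*(k + 6)).
Normal form (A,B,C) = (k + 3, k + 6, k - 5).
f must satisfy (k + 3)·f(k+1) − (k + 5)·f(k) = k - 5.
Degrees (1,1,1) ⇒ d ≤ 2.
Coefficient equations give f(k) = -k*(k + 19)/12.
Then R = B(k−1)f/C = -k*(k + 5)*(k + 19)/(12*(k - 5)), so s_k = R(k)·t_k = k*(k + 19)/(12*(k + 3)*(k + 4)).
Δs = (5 - k)/(k**3 + 12*k**2 + 47*k + 60), as required.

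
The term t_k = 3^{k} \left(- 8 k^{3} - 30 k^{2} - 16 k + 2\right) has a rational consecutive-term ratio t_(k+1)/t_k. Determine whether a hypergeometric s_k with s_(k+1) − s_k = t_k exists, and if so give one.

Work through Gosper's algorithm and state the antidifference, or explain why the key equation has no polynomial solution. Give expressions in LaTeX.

s_k = 3^{k} \left(- 4 k^{3} + 3 k^{2} + k + 1\right)

The ratio is 3*(4*k**3 + 27*k**2 + 50*k + 26)/(4*k**3 + 15*k**2 + 8*k - 1).
Factor: A=3; B=1; C=k**3 + 15*k**2/4 + 2*k - 1/4.
Set up (3)·f(k+1) − (1)·f(k) − (k**3 + 15*k**2/4 + 2*k - 1/4) = 0.
deg f ≤ 3 (via 0,0,3).
Coefficient equations give f(k) = (4*k**3 - 3*k**2 - k - 1)/8.
Certificate R = B(k−1)f/C = (4*k**3 - 3*k**2 - k - 1)/(2*(4*k**3 + 15*k**2 + 8*k - 1)) gives s_k = 3**k*(-4*k**3 + 3*k**2 + k + 1).
Verify: 3**k*(-8*k**3 - 30*k**2 - 16*k + 2) matches t_k.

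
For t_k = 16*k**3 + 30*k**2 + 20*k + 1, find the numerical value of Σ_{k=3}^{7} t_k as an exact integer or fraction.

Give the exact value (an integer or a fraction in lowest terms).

Σ = 16955

Ratio r(k) = (16*k**3 + 78*k**2 + 128*k + 67)/(16*k**3 + 30*k**2 + 20*k + 1).
Factor: A=1; B=1; C=k**3 + 15*k**2/8 + 5*k/4 + 1/16.
Set up (1)·f(k+1) − (1)·f(k) − (k**3 + 15*k**2/8 + 5*k/4 + 1/16) = 0.
From deg A=0, deg B=0, deg C=3: d=4.
Solve for f: f(k) = k*(4*k**3 + 2*k**2 - k - 4)/16 (degree 4 ≤ 4).
Certificate R = B(k−1)f/C = k*(4*k**3 + 2*k**2 - k - 4)/(16*k**3 + 30*k**2 + 20*k + 1) gives s_k = k*(4*k**3 + 2*k**2 - k - 4).
Verify: 16*k**3 + 30*k**2 + 20*k + 1 matches t_k.
Evaluate s at k=8 and k=3: 17312 and 357; difference 16955.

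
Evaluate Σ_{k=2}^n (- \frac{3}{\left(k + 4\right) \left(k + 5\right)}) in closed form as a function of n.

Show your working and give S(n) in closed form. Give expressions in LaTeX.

r(k) = (k + 4)/(k + 6) after simplifying.
Normal form (A,B,C) = (k + 4, k + 6, 1).
Set up (k + 4)·f(k+1) − (k + 5)·f(k) − (1) = 0.
Bound: deg f ≤ 1.
Coefficient equations give f(k) = k/4.
R(k) = B(k−1)·f(k)/C(k) = k*(k + 5)/4; s_k = R·t_k = -3*k/(4*k + 16).
Verify: -3/(k**2 + 9*k + 20) matches t_k.
s_(n+1) = 3*(-n - 1)/(4*(n + 5)) and s_(2) = -1/4, so S(n) = (1 - n)/(2*(n + 5)).

S(n) = \frac{1 - n}{2 \left(n + 5\right)}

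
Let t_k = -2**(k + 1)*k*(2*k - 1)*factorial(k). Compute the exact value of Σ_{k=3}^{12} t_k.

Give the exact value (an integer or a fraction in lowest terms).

r(k) = (k + 1)**2*(4*k + 2)/(k*(2*k - 1)) after simplifying.
So A=2*k + 2 and B=1, with C=k**2 - k/2.
Key eq: (2*k + 2)·f(k+1) = (1)·f(k) + (k**2 - k/2).
d = 1 from the (1,0,2) case.
A polynomial solution: f(k) = (k - 2)/2.
R(k) = B(k−1)·f(k)/C(k) = (k - 2)/(k*(2*k - 1)); s_k = R·t_k = -2**(k + 1)*(k - 2)*factorial(k).
Δs = -2**(k + 1)*k*(2*k - 1)*factorial(k), as required.
Sum = s_(13) − s_(3); s_(13) = -1122258596659200, s_(3) = -96 ⇒ -1122258596659104.

Σ = -1122258596659104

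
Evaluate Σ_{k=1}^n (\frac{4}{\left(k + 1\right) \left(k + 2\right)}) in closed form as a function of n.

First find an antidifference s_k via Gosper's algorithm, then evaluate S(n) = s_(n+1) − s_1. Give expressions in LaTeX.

S(n) = \frac{2 n}{n + 2}

t_(k+1)/t_k = (k + 1)/(k + 3).
Take A(k)=k + 1, B(k)=k + 3, C(k)=1.
Set up (k + 1)·f(k+1) − (k + 2)·f(k) − (1) = 0.
Degrees (1,1,0) ⇒ d ≤ 1.
Coefficient equations give f(k) = k.
Get s_k = R·t_k = 4*k/(k + 1) with R(k) = B(k−1)f(k)/C(k) = k*(k + 2).
s_(k+1) − s_k = 4/(k**2 + 3*k + 2) = t_k.
Telescope: S(n) = s_(n+1) − s_(1) = 4*(n + 1)/(n + 2) − (2) = 2*n/(n + 2).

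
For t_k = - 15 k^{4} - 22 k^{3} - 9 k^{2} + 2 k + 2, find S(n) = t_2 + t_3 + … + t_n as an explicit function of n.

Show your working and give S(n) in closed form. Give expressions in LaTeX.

S(n) = - 3 n^{5} - 13 n^{4} - 19 n^{3} - 9 n^{2} + 2 n + 42

Step 1: r(k) = (15*k**4 + 82*k**3 + 165*k**2 + 142*k + 42)/(15*k**4 + 22*k**3 + 9*k**2 - 2*k - 2).
A = 1, B = 1, C = k**4 + 22*k**3/15 + 3*k**2/5 - 2*k/15 - 2/15.
Solve (1)·f(k+1) − (1)·f(k) = k**4 + 22*k**3/15 + 3*k**2/5 - 2*k/15 - 2/15.
Bound: deg f ≤ 5.
Coefficient equations give f(k) = k**3*(3*k**2 - 2*k - 3)/15.
Then R = B(k−1)f/C = k**3*(3*k**2 - 2*k - 3)/(15*k**4 + 22*k**3 + 9*k**2 - 2*k - 2), so s_k = R(k)·t_k = k**3*(-3*k**2 + 2*k + 3).
s_(k+1) − s_k = -15*k**4 - 22*k**3 - 9*k**2 + 2*k + 2 = t_k.
Evaluate: s_(n+1) = -3*n**5 - 13*n**4 - 19*n**3 - 9*n**2 + 2*n + 2; subtract s_(2) = -40 ⇒ S(n) = -3*n**5 - 13*n**4 - 19*n**3 - 9*n**2 + 2*n + 42.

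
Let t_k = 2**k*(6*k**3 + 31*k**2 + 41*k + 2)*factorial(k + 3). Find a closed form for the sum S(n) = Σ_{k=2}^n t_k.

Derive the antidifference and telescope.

S(n) = 6*2**n*n**2*factorial(n + 4) + 10*2**n*n*factorial(n + 4) - 3840

The ratio is 2*(6*k**4 + 73*k**3 + 317*k**2 + 564*k + 320)/(6*k**3 + 31*k**2 + 41*k + 2).
Take A(k)=2*k + 8, B(k)=1, C(k)=k**3 + 31*k**2/6 + 41*k/6 + 1/3.
Key eq: (2*k + 8)·f(k+1) = (1)·f(k) + (k**3 + 31*k**2/6 + 41*k/6 + 1/3).
Bound: deg f ≤ 2.
Solving with deg f ≤ 2: f(k) = (k - 1)*(3*k + 2)/6.
R(k) = B(k−1)·f(k)/C(k) = (k - 1)*(3*k + 2)/(6*k**3 + 31*k**2 + 41*k + 2); s_k = R·t_k = 2**k*(k - 1)*(3*k + 2)*factorial(k + 3).
s_(k+1) − s_k = 2**k*(6*k**3 + 31*k**2 + 41*k + 2)*factorial(k + 3) = t_k.
Evaluate: s_(n+1) = 2**(n + 1)*n*(3*n + 5)*factorial(n + 4); subtract s_(2) = 3840 ⇒ S(n) = 6*2**n*n**2*factorial(n + 4) + 10*2**n*n*factorial(n + 4) - 3840.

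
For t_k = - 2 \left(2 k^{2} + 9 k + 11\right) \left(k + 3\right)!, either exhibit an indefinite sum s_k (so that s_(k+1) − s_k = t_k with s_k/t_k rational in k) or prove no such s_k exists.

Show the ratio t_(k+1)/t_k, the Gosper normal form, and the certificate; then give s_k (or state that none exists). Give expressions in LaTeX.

t_(k+1)/t_k = (k + 4)*(9*k + 2*(k + 1)**2 + 20)/(2*k**2 + 9*k + 11).
A = k + 4, B = 1, C = k**2 + 9*k/2 + 11/2.
f must satisfy (k + 4)·f(k+1) − (1)·f(k) = k**2 + 9*k/2 + 11/2.
deg f ≤ 1 (via 1,0,2).
Match coefficients ⇒ f(k) = (2*k + 1)/2.
Get s_k = R·t_k = -2*(2*k + 1)*factorial(k + 3) with R(k) = B(k−1)f(k)/C(k) = (2*k + 1)/(2*k**2 + 9*k + 11).
s_(k+1) − s_k = -2*(2*k**2 + 9*k + 11)*factorial(k + 3) = t_k.

s_k = - 2 \left(2 k + 1\right) \left(k + 3\right)!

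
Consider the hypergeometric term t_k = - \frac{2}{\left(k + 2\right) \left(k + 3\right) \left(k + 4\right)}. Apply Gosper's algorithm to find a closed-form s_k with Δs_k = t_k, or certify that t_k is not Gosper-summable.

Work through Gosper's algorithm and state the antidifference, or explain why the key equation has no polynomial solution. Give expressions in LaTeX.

s_k = \frac{k \left(- k - 5\right)}{6 \left(k + 2\right) \left(k + 3\right)}

The ratio is (k + 2)/(k + 5).
Normal form (A,B,C) = (k + 2, k + 5, 1).
Key eq: (k + 2)·f(k+1) = (k + 4)·f(k) + (1).
Bound: deg f ≤ 2.
Match coefficients ⇒ f(k) = k*(k + 5)/12.
R(k) = B(k−1)·f(k)/C(k) = k*(k + 4)*(k + 5)/12; s_k = R·t_k = k*(-k - 5)/(6*(k + 2)*(k + 3)).
Verify: -2/(k**3 + 9*k**2 + 26*k + 24) matches t_k.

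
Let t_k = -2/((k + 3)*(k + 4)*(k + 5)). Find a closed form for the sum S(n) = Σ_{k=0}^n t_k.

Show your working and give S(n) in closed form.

S(n) = (-n**2 - 9*n - 8)/(12*(n**2 + 9*n + 20))

t_(k+1)/t_k = (k + 3)/(k + 6).
Take A(k)=k + 3, B(k)=k + 6, C(k)=1.
f must satisfy (k + 3)·f(k+1) − (k + 5)·f(k) = 1.
d = 2 from the (1,1,0) case.
A polynomial solution: f(k) = k*(k + 7)/24.
Certificate R = B(k−1)f/C = k*(k + 5)*(k + 7)/24 gives s_k = k*(-k - 7)/(12*(k + 3)*(k + 4)).
Check: Δs_k = -2/(k**3 + 12*k**2 + 47*k + 60). ✓
Σ_(k=0)^n t_k = s_(n+1) − s_(0) = ((-n**2 - 9*n - 8)/(12*(n**2 + 9*n + 20))) − (0), i.e. (-n**2 - 9*n - 8)/(12*(n**2 + 9*n + 20)).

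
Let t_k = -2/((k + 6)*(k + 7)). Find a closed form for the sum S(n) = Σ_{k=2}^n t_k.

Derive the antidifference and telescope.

Step 1: r(k) = (k + 6)/(k + 8).
So A=k + 6 and B=k + 8, with C=1.
Solve (k + 6)·f(k+1) − (k + 7)·f(k) = 1.
From deg A=1, deg B=1, deg C=0: d=1.
Coefficient equations give f(k) = k/6.
So s_k = (B(k−1)f/C)·t_k = (k*(k + 7)/6)·t_k = -k/(3*k + 18).
Check: Δs_k = -2/(k**2 + 13*k + 42). ✓
Telescope: S(n) = s_(n+1) − s_(2) = (-n - 1)/(3*(n + 7)) − (-1/12) = (1 - n)/(4*(n + 7)).

S(n) = (1 - n)/(4*(n + 7))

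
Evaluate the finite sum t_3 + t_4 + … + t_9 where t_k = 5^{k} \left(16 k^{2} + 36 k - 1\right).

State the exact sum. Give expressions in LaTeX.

Compute t_(k+1)/t_k: get 5*(16*k**2 + 68*k + 51)/(16*k**2 + 36*k - 1).
So A=5 and B=1, with C=k**2 + 9*k/4 - 1/16.
Key eq: (5)·f(k+1) = (1)·f(k) + (k**2 + 9*k/4 - 1/16).
From deg A=0, deg B=0, deg C=2: d=2.
Solve for f: f(k) = (4*k**2 - k - 4)/16 (degree 2 ≤ 2).
R(k) = B(k−1)·f(k)/C(k) = (4*k**2 - k - 4)/(16*k**2 + 36*k - 1); s_k = R·t_k = 5**k*(4*k**2 - k - 4).
s_(k+1) − s_k = 5**k*(16*k**2 + 36*k - 1) = t_k.
Σ_(k=3)^(9) t_k = s_(10) − s_(3) = 3769531250 − (3625) = 3769527625.

Σ = 3769527625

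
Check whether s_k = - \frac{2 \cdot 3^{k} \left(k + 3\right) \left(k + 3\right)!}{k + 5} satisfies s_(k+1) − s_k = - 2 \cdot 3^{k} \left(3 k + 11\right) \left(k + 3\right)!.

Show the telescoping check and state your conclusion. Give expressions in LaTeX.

s_(k+1) = -6*3**k*(k + 4)*factorial(k + 4)/(k + 6)
s_(k+1) − s_k = -2*3**k*(3*k**3 + 38*k**2 + 159*k + 222)*factorial(k + 3)/((k + 5)*(k + 6))
(s_(k+1) − s_k) − t_k = 4*3**k*(3*k**2 + 26*k + 54)*factorial(k + 3)/((k + 5)*(k + 6))

Invalid: residual \frac{4 \cdot 3^{k} \left(3 k^{2} + 26 k + 54\right) \left(k + 3\right)!}{\left(k + 5\right) \left(k + 6\right)} ≠ 0.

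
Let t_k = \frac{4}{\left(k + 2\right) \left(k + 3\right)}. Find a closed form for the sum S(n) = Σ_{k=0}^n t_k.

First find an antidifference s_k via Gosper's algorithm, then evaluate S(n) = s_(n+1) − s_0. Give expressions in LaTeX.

Step 1: r(k) = (k + 2)/(k + 4).
So A=k + 2 and B=k + 4, with C=1.
Solve (k + 2)·f(k+1) − (k + 3)·f(k) = 1.
d = 1 from the (1,1,0) case.
Solving with deg f ≤ 1: f(k) = k/2.
R(k) = B(k−1)·f(k)/C(k) = k*(k + 3)/2; s_k = R·t_k = 2*k/(k + 2).
Δs = 4/(k**2 + 5*k + 6), as required.
Σ_(k=0)^n t_k = s_(n+1) − s_(0) = (2*(n + 1)/(n + 3)) − (0), i.e. 2*(n + 1)/(n + 3).

S(n) = \frac{2 \left(n + 1\right)}{n + 3}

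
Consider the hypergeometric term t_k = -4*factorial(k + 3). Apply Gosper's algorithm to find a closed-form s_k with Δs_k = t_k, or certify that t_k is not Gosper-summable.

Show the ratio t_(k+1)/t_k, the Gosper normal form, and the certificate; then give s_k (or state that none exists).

r(k) = k + 4 after simplifying.
A = k + 4, B = 1, C = 1.
Solve (k + 4)·f(k+1) − (1)·f(k) = 1.
Bound: deg f ≤ -1.
Bound -1 < 0, so the key equation has no polynomial solution.

not Gosper-summable; s_k does not exist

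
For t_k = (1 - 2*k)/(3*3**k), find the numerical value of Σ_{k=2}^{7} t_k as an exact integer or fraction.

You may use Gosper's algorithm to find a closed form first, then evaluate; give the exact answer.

t_(k+1)/t_k = (2*k + 1)/(3*(2*k - 1)).
Normal form (A,B,C) = (1/3, 1, k - 1/2).
Key eq: (1/3)·f(k+1) = (1)·f(k) + (k - 1/2).
From deg A=0, deg B=0, deg C=1: d=1.
Solve for f: f(k) = -3*k/2 (degree 1 ≤ 1).
Get s_k = R·t_k = k/3**k with R(k) = B(k−1)f(k)/C(k) = -3*k/(2*k - 1).
s_(k+1) − s_k = (1 - 2*k)/(3*3**k) = t_k.
Sum = s_(8) − s_(2); s_(8) = 8/6561, s_(2) = 2/9 ⇒ -1450/6561.

Σ = -1450/6561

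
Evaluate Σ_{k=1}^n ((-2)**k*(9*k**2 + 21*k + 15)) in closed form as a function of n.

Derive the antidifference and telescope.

S(n) = 6*(-2)**n*n**2 + 18*(-2)**n*n + 14*(-2)**n - 14

The ratio is 2*(-3*k**2 - 13*k - 15)/(3*k**2 + 7*k + 5).
Factor: A=-2; B=1; C=k**2 + 7*k/3 + 5/3.
Solve (-2)·f(k+1) − (1)·f(k) = k**2 + 7*k/3 + 5/3.
d = 2 from the (0,0,2) case.
Coefficient equations give f(k) = -(3*k**2 + 3*k + 1)/9.
So s_k = (B(k−1)f/C)·t_k = (-(3*k**2 + 3*k + 1)/(3*(3*k**2 + 7*k + 5)))·t_k = (-2)**k*(-3*k**2 - 3*k - 1).
Check: Δs_k = (-2)**k*(9*k**2 + 21*k + 15). ✓
Σ_(k=1)^n t_k = s_(n+1) − s_(1) = (2*(-2)**n*(3*n**2 + 9*n + 7)) − (14), i.e. 6*(-2)**n*n**2 + 18*(-2)**n*n + 14*(-2)**n - 14.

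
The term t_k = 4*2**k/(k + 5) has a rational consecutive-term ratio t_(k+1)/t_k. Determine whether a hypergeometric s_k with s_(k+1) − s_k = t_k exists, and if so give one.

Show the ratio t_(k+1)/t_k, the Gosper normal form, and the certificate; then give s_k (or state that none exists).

Compute t_(k+1)/t_k: get 2*(k + 5)/(k + 6).
So A=2*k + 10 and B=k + 6, with C=1.
f must satisfy (2*k + 10)·f(k+1) − (k + 5)·f(k) = 1.
From deg A=1, deg B=1, deg C=0: d=-1.
d = -1 < 0 ⇒ no nonzero polynomial f; not summable.

none — t_k is not Gosper-summable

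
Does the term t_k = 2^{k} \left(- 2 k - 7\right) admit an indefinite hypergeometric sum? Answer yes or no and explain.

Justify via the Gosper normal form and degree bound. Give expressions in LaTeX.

Yes. s_k = 2^{k} \left(- 2 k - 3\right).

The ratio is 2*(2*k + 9)/(2*k + 7).
Take A(k)=2, B(k)=1, C(k)=k + 7/2.
Set up (2)·f(k+1) − (1)·f(k) − (k + 7/2) = 0.
From deg A=0, deg B=0, deg C=1: d=1.
Coefficient equations give f(k) = (2*k + 3)/2.
R(k) = B(k−1)·f(k)/C(k) = (2*k + 3)/(2*k + 7); s_k = R·t_k = 2**k*(-2*k - 3).
Verify: 2**k*(-2*k - 7) matches t_k.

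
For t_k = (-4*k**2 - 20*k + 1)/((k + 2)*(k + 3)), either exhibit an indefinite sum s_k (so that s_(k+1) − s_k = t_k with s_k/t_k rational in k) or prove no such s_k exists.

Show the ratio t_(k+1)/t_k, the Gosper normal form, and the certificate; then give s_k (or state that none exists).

r(k) = (k + 2)*(20*k + 4*(k + 1)**2 + 19)/((k + 4)*(4*k**2 + 20*k - 1)) after simplifying.
A = k + 2, B = k + 4, C = k**2 + 5*k - 1/4.
f must satisfy (k + 2)·f(k+1) − (k + 3)·f(k) = k**2 + 5*k - 1/4.
Bound: deg f ≤ 2.
Match coefficients ⇒ f(k) = k*(8*k - 9)/8.
Certificate R = B(k−1)f/C = k*(k + 3)*(8*k - 9)/(2*(4*k**2 + 20*k - 1)) gives s_k = k*(9 - 8*k)/(2*(k + 2)).
Δs = (-4*k**2 - 20*k + 1)/(k**2 + 5*k + 6), as required.

s_k = k*(9 - 8*k)/(2*(k + 2))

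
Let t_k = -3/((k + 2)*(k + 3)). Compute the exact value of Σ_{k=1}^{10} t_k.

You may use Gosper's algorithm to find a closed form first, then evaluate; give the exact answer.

Compute t_(k+1)/t_k: get (k + 2)/(k + 4).
Take A(k)=k + 2, B(k)=k + 4, C(k)=1.
f must satisfy (k + 2)·f(k+1) − (k + 3)·f(k) = 1.
deg f ≤ 1 (via 1,1,0).
Coefficient equations give f(k) = k/2.
Certificate R = B(k−1)f/C = k*(k + 3)/2 gives s_k = -3*k/(2*k + 4).
Check: Δs_k = -3/(k**2 + 5*k + 6). ✓
Evaluate s at k=11 and k=1: -33/26 and -1/2; difference -10/13.

Σ = -10/13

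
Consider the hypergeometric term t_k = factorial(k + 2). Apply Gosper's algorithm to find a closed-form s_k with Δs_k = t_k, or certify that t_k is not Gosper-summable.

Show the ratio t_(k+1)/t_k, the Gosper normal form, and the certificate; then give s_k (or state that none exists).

none — t_k is not Gosper-summable

Compute t_(k+1)/t_k: get k + 3.
So A=k + 3 and B=1, with C=1.
f must satisfy (k + 3)·f(k+1) − (1)·f(k) = 1.
deg f ≤ -1 (via 1,0,0).
Negative degree bound (-1): no f exists, t_k not Gosper-summable.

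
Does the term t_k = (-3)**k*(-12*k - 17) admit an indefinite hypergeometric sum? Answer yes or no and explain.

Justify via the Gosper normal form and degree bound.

Yes. s_k = (-3)**k*(3*k + 2).

The ratio is 3*(-12*k - 29)/(12*k + 17).
Factor: A=-3; B=1; C=k + 17/12.
Key eq: (-3)·f(k+1) = (1)·f(k) + (k + 17/12).
d = 1 from the (0,0,1) case.
Solving with deg f ≤ 1: f(k) = -(3*k + 2)/12.
Then R = B(k−1)f/C = -(3*k + 2)/(12*k + 17), so s_k = R(k)·t_k = (-3)**k*(3*k + 2).
Verify: (-3)**k*(-12*k - 17) matches t_k.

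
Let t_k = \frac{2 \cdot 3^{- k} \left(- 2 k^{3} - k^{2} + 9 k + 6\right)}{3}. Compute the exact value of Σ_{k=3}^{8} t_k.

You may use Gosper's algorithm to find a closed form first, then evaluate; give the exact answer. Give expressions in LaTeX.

Compute t_(k+1)/t_k: get (2*k**3 + 7*k**2 - k - 12)/(3*(2*k**3 + k**2 - 9*k - 6)).
So A=1/3 and B=1, with C=k**3 + k**2/2 - 9*k/2 - 3.
Solve (1/3)·f(k+1) − (1)·f(k) = k**3 + k**2/2 - 9*k/2 - 3.
d = 3 from the (0,0,3) case.
Coefficient equations give f(k) = -3*(k - 1)*(k + 1)*(k + 2)/2.
Certificate R = B(k−1)f/C = -3*(k - 1)*(k + 1)/(2*k**2 - 3*k - 3) gives s_k = 2*(k**3 + 2*k**2 - k - 2)/3**k.
Check: Δs_k = 2*(-2*k**3 - k**2 + 9*k + 6)/(3*3**k). ✓
Telescoping: Σ = s_(9) − s_(3) = 1760/19683 − (80/27) = -56560/19683.

Σ = -56560/19683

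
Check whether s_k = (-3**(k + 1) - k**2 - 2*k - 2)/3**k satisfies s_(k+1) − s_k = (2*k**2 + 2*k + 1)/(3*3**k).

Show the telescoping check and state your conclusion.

s_(k+1) = (-9*3**k - k**2 - 4*k - 5)/(3*3**k)
s_(k+1) − s_k = (2*k**2 + 2*k + 1)/(3*3**k)
(s_(k+1) − s_k) − t_k = 0

valid; difference matches t_k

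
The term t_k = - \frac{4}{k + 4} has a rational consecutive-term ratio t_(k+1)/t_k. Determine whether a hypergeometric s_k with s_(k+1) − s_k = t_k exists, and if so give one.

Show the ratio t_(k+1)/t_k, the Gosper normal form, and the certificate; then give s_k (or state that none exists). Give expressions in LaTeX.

Ratio r(k) = (k + 4)/(k + 5).
Take A(k)=k + 4, B(k)=k + 5, C(k)=1.
f must satisfy (k + 4)·f(k+1) − (k + 4)·f(k) = 1.
Degrees (1,1,0) ⇒ d ≤ 0.
f = c0 ⇒ A·f(k+1) − B(k−1)·f(k) − C = -1. The system {-1 = 0} is inconsistent; no antidifference.

none (Gosper's algorithm certifies no s_k)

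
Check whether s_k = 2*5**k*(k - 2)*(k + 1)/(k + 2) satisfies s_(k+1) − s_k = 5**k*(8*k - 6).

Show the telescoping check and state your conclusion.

s_(k+1) = 10*5**k*(k - 1)*(k + 2)/(k + 3)
s_(k+1) − s_k = 5**k*(8*k**3 + 26*k**2 + 10*k - 28)/(k**2 + 5*k + 6)
(s_(k+1) − s_k) − t_k = 8*5**k*(-k**2 - k + 1)/(k**2 + 5*k + 6)

Invalid: residual 8*5**k*(-k**2 - k + 1)/(k**2 + 5*k + 6) ≠ 0.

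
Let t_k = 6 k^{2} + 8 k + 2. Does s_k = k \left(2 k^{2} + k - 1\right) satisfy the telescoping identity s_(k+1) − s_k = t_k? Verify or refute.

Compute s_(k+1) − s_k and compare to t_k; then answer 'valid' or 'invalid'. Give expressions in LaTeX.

s_(k+1) = (k + 1)*(k + 2*(k + 1)**2)
s_(k+1) − s_k = 6*k**2 + 8*k + 2
(s_(k+1) − s_k) − t_k = 0

Valid: the claim telescopes to t_k.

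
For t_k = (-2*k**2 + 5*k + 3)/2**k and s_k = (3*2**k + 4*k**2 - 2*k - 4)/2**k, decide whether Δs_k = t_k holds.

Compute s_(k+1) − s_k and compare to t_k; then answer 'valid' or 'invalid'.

s_(k+1) = (3*2**k - k + 2*(k + 1)**2 - 3)/2**k
s_(k+1) − s_k = (-2*k**2 + 5*k + 3)/2**k
(s_(k+1) − s_k) − t_k = 0

valid; difference matches t_k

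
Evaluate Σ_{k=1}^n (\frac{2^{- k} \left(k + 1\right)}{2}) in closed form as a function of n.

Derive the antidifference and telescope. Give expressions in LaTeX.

Step 1: r(k) = (k + 2)/(2*(k + 1)).
Gosper form: A/B · C(k+1)/C(k) with A=1/2, B=1, C=k + 1.
Key eq: (1/2)·f(k+1) = (1)·f(k) + (k + 1).
From deg A=0, deg B=0, deg C=1: d=1.
Coefficient equations give f(k) = -2*(k + 2).
So s_k = (B(k−1)f/C)·t_k = (-2*(k + 2)/(k + 1))·t_k = (-k - 2)/2**k.
s_(k+1) − s_k = (k + 1)/(2*2**k) = t_k.
Evaluate: s_(n+1) = 2**(-n - 1)*(-n - 3); subtract s_(1) = -3/2 ⇒ S(n) = 2**(-n - 1)*(3*2**n - n - 3).

S(n) = 2^{- n - 1} \left(3 \cdot 2^{n} - n - 3\right)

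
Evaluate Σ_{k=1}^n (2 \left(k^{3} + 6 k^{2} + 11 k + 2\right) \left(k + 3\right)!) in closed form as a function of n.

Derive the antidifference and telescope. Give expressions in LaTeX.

S(n) = 2 n \left(n + 3\right) \left(n + 4\right)!

t_(k+1)/t_k = (k**4 + 13*k**3 + 62*k**2 + 124*k + 80)/(k**3 + 6*k**2 + 11*k + 2).
Take A(k)=k + 4, B(k)=1, C(k)=k**3 + 6*k**2 + 11*k + 2.
Need (k + 4)·f(k+1) − (1)·f(k) = k**3 + 6*k**2 + 11*k + 2.
d = 2 from the (1,0,3) case.
Match coefficients ⇒ f(k) = (k - 1)*(k + 2).
So s_k = (B(k−1)f/C)·t_k = ((k - 1)*(k + 2)/(k**3 + 6*k**2 + 11*k + 2))·t_k = 2*(k - 1)*(k + 2)*factorial(k + 3).
s_(k+1) − s_k = 2*(k**3 + 6*k**2 + 11*k + 2)*factorial(k + 3) = t_k.
Telescope: S(n) = s_(n+1) − s_(1) = 2*n*(n + 3)*factorial(n + 4) − (0) = 2*n*(n + 3)*factorial(n + 4).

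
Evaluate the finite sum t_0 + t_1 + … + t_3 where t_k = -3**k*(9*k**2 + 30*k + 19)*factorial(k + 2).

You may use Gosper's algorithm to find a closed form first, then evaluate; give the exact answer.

Ratio r(k) = 3*(9*k**3 + 75*k**2 + 202*k + 174)/(9*k**2 + 30*k + 19).
So A=3*k + 9 and B=1, with C=k**2 + 10*k/3 + 19/9.
Need (3*k + 9)·f(k+1) − (1)·f(k) = k**2 + 10*k/3 + 19/9.
Degrees (1,0,2) ⇒ d ≤ 1.
Coefficient equations give f(k) = (3*k - 1)/9.
R(k) = B(k−1)·f(k)/C(k) = (3*k - 1)/(9*k**2 + 30*k + 19); s_k = R·t_k = -3**k*(3*k - 1)*factorial(k + 2).
Δs = -3**k*(9*k**2 + 30*k + 19)*factorial(k + 2), as required.
Sum = s_(4) − s_(0); s_(4) = -641520, s_(0) = 2 ⇒ -641522.

Σ = -641522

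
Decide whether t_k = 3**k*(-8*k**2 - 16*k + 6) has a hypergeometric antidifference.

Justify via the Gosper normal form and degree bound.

Yes. s_k = 3**k*(-4*k**2 + 4*k + 3).

Compute t_(k+1)/t_k: get 3*(4*k**2 + 16*k + 9)/(4*k**2 + 8*k - 3).
Gosper form: A/B · C(k+1)/C(k) with A=3, B=1, C=k**2 + 2*k - 3/4.
Need (3)·f(k+1) − (1)·f(k) = k**2 + 2*k - 3/4.
deg f ≤ 2 (via 0,0,2).
Solving with deg f ≤ 2: f(k) = (2*k - 3)*(2*k + 1)/8.
Get s_k = R·t_k = 3**k*(-4*k**2 + 4*k + 3) with R(k) = B(k−1)f(k)/C(k) = (2*k - 3)*(2*k + 1)/(2*(4*k**2 + 8*k - 3)).
Δs = 3**k*(-8*k**2 - 16*k + 6), as required.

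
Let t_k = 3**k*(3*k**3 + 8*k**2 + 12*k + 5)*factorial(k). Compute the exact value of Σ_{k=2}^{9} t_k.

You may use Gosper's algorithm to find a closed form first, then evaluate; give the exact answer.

t_(k+1)/t_k = 3*(3*k**4 + 20*k**3 + 54*k**2 + 65*k + 28)/(3*k**3 + 8*k**2 + 12*k + 5).
So A=3*k + 3 and B=1, with C=k**3 + 8*k**2/3 + 4*k + 5/3.
Key eq: (3*k + 3)·f(k+1) = (1)·f(k) + (k**3 + 8*k**2/3 + 4*k + 5/3).
Bound: deg f ≤ 2.
A polynomial solution: f(k) = (k**2 + 1)/3.
Get s_k = R·t_k = 3**k*(k**2 + 1)*factorial(k) with R(k) = B(k−1)f(k)/C(k) = (k**2 + 1)/(3*k**3 + 8*k**2 + 12*k + 5).
Δs = 3**k*(3*k**3 + 8*k**2 + 12*k + 5)*factorial(k), as required.
Evaluate s at k=10 and k=2: 21641978131200 and 90; difference 21641978131110.

Σ = 21641978131110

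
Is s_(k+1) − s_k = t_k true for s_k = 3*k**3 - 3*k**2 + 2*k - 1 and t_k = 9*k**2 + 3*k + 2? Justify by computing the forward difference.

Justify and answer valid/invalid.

s_(k+1) = 3*k**3 + 6*k**2 + 5*k + 1
s_(k+1) − s_k = 9*k**2 + 3*k + 2
(s_(k+1) − s_k) − t_k = 0

Valid — Δs_k = t_k.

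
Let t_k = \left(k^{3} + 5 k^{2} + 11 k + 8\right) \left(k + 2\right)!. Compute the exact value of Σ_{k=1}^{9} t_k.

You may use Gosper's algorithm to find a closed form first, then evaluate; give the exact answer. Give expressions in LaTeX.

Σ = 53169177582

Ratio r(k) = (k**4 + 11*k**3 + 48*k**2 + 97*k + 75)/(k**3 + 5*k**2 + 11*k + 8).
Normal form (A,B,C) = (k + 3, 1, k**3 + 5*k**2 + 11*k + 8).
Need (k + 3)·f(k+1) − (1)·f(k) = k**3 + 5*k**2 + 11*k + 8.
Degrees (1,0,3) ⇒ d ≤ 2.
A polynomial solution: f(k) = k**2 + k + 1.
Then R = B(k−1)f/C = (k**2 + k + 1)/(k**3 + 5*k**2 + 11*k + 8), so s_k = R(k)·t_k = (k**2 + k + 1)*factorial(k + 2).
Verify: (k**3 + 5*k**2 + 11*k + 8)*factorial(k + 2) matches t_k.
Σ_(k=1)^(9) t_k = s_(10) − s_(1) = 53169177600 − (18) = 53169177582.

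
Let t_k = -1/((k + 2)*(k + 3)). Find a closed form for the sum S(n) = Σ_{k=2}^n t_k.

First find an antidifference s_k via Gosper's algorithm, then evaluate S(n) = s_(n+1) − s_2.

S(n) = (1 - n)/(4*(n + 3))

The ratio is (k + 2)/(k + 4).
Normal form (A,B,C) = (k + 2, k + 4, 1).
Solve (k + 2)·f(k+1) − (k + 3)·f(k) = 1.
Degrees (1,1,0) ⇒ d ≤ 1.
A polynomial solution: f(k) = k/2.
Certificate R = B(k−1)f/C = k*(k + 3)/2 gives s_k = -k/(2*k + 4).
Check: Δs_k = -1/(k**2 + 5*k + 6). ✓
Evaluate: s_(n+1) = (-n - 1)/(2*(n + 3)); subtract s_(2) = -1/4 ⇒ S(n) = (1 - n)/(4*(n + 3)).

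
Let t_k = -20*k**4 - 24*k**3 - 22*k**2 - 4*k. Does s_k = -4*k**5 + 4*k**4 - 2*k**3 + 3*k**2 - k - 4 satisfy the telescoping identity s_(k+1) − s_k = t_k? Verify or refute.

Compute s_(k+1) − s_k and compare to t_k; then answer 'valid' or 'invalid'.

valid; difference matches t_k

s_(k+1) = -4*k**5 - 16*k**4 - 26*k**3 - 19*k**2 - 5*k - 4
s_(k+1) − s_k = 2*k*(-10*k**3 - 12*k**2 - 11*k - 2)
(s_(k+1) − s_k) − t_k = 0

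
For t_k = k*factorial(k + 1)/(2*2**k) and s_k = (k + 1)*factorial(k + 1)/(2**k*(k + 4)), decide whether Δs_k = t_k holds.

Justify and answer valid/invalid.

Invalid: residual -3*(k**2 + 4*k - 2)*factorial(k + 1)/(2*2**k*(k + 4)*(k + 5)) ≠ 0.

s_(k+1) = (k + 2)*factorial(k + 2)/(2*2**k*(k + 5))
s_(k+1) − s_k = (k**3 + 6*k**2 + 8*k + 6)*factorial(k + 1)/(2*2**k*(k + 4)*(k + 5))
(s_(k+1) − s_k) − t_k = -3*(k**2 + 4*k - 2)*factorial(k + 1)/(2*2**k*(k + 4)*(k + 5))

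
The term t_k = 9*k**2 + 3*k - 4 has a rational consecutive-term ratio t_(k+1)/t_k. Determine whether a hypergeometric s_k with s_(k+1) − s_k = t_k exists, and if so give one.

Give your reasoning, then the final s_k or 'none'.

r(k) = (9*k**2 + 21*k + 8)/(9*k**2 + 3*k - 4) after simplifying.
Gosper form: A/B · C(k+1)/C(k) with A=1, B=1, C=k**2 + k/3 - 4/9.
Need (1)·f(k+1) − (1)·f(k) = k**2 + k/3 - 4/9.
deg f ≤ 3 (via 0,0,2).
Coefficient equations give f(k) = k*(3*k**2 - 3*k - 4)/9.
Then R = B(k−1)f/C = k*(3*k**2 - 3*k - 4)/(9*k**2 + 3*k - 4), so s_k = R(k)·t_k = k*(3*k**2 - 3*k - 4).
Δs = 9*k**2 + 3*k - 4, as required.

s_k = k*(3*k**2 - 3*k - 4)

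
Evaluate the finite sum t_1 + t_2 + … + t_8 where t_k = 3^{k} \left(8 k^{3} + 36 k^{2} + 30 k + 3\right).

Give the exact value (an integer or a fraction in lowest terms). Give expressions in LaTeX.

Compute t_(k+1)/t_k: get 3*(8*k**3 + 60*k**2 + 126*k + 77)/(8*k**3 + 36*k**2 + 30*k + 3).
Take A(k)=3, B(k)=1, C(k)=k**3 + 9*k**2/2 + 15*k/4 + 3/8.
Set up (3)·f(k+1) − (1)·f(k) − (k**3 + 9*k**2/2 + 15*k/4 + 3/8) = 0.
Bound: deg f ≤ 3.
A polynomial solution: f(k) = k*(4*k**2 - 3)/8.
So s_k = (B(k−1)f/C)·t_k = (k*(4*k**2 - 3)/(8*k**3 + 36*k**2 + 30*k + 3))·t_k = 3**k*k*(4*k**2 - 3).
Check: Δs_k = 3**k*(8*k**3 + 36*k**2 + 30*k + 3). ✓
Sum = s_(9) − s_(1); s_(9) = 56864187, s_(1) = 3 ⇒ 56864184.

Σ = 56864184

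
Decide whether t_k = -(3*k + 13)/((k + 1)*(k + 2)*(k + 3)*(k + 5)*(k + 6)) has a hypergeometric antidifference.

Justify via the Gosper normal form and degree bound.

Yes. s_k = k*(-k**2 - 8*k - 17)/(10*(k**3 + 8*k**2 + 17*k + 10)).

Ratio r(k) = (k + 1)*(k + 5)*(3*k + 16)/((k + 4)*(k + 7)*(3*k + 13)).
A = k + 1, B = k + 7, C = k**2 + 25*k/3 + 52/3.
Solve (k + 1)·f(k+1) − (k + 6)·f(k) = k**2 + 25*k/3 + 52/3.
deg f ≤ 5 (via 1,1,2).
Solving with deg f ≤ 5: f(k) = k*(k + 3)*(k + 4)*(k**2 + 8*k + 17)/30.
Get s_k = R·t_k = k*(-k**2 - 8*k - 17)/(10*(k**3 + 8*k**2 + 17*k + 10)) with R(k) = B(k−1)f(k)/C(k) = k*(k + 3)*(k + 6)*(k**2 + 8*k + 17)/(10*(3*k + 13)).
Check: Δs_k = (-3*k - 13)/(k**5 + 17*k**4 + 107*k**3 + 307*k**2 + 396*k + 180). ✓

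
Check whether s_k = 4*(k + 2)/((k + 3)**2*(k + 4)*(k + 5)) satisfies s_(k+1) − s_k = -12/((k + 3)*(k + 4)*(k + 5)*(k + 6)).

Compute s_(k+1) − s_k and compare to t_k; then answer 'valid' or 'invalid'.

s_(k+1) = 4*(k + 3)/((k + 4)**2*(k + 5)*(k + 6))
s_(k+1) − s_k = 4*(-(k + 2)*(k + 4)*(k + 6) + (k + 3)**3)/((k + 3)**2*(k + 4)**2*(k + 5)*(k + 6))
(s_(k+1) − s_k) − t_k = 4*(4*k + 15)/(k**6 + 25*k**5 + 257*k**4 + 1391*k**3 + 4182*k**2 + 6624*k + 4320)

Invalid: residual 4*(4*k + 15)/(k**6 + 25*k**5 + 257*k**4 + 1391*k**3 + 4182*k**2 + 6624*k + 4320) ≠ 0.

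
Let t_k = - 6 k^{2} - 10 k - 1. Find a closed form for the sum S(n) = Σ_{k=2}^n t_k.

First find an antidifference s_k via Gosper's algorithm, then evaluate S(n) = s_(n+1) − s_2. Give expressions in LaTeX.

S(n) = - 2 n^{3} - 8 n^{2} - 7 n + 17

Ratio r(k) = (6*k**2 + 22*k + 17)/(6*k**2 + 10*k + 1).
Factor: A=1; B=1; C=k**2 + 5*k/3 + 1/6.
f must satisfy (1)·f(k+1) − (1)·f(k) = k**2 + 5*k/3 + 1/6.
Degrees (0,0,2) ⇒ d ≤ 3.
A polynomial solution: f(k) = k*(2*k**2 + 2*k - 3)/6.
Then R = B(k−1)f/C = k*(2*k**2 + 2*k - 3)/(6*k**2 + 10*k + 1), so s_k = R(k)·t_k = k*(-2*k**2 - 2*k + 3).
s_(k+1) − s_k = -6*k**2 - 10*k - 1 = t_k.
Σ_(k=2)^n t_k = s_(n+1) − s_(2) = (-2*n**3 - 8*n**2 - 7*n - 1) − (-18), i.e. -2*n**3 - 8*n**2 - 7*n + 17.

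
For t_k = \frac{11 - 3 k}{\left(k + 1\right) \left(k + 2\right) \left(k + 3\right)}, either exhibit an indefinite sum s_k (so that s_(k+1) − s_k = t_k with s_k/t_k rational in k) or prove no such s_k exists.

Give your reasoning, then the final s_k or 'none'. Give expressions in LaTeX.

s_k = \frac{k \left(2 k + 9\right)}{\left(k + 1\right) \left(k + 2\right)}

The ratio is (k + 1)*(3*k - 8)/((k + 4)*(3*k - 11)).
Normal form (A,B,C) = (k + 1, k + 4, k - 11/3).
Key eq: (k + 1)·f(k+1) = (k + 3)·f(k) + (k - 11/3).
Degrees (1,1,1) ⇒ d ≤ 2.
Solve for f: f(k) = -k*(2*k + 9)/3 (degree 2 ≤ 2).
Then R = B(k−1)f/C = -k*(k + 3)*(2*k + 9)/(3*k - 11), so s_k = R(k)·t_k = k*(2*k + 9)/((k + 1)*(k + 2)).
Verify: (11 - 3*k)/(k**3 + 6*k**2 + 11*k + 6) matches t_k.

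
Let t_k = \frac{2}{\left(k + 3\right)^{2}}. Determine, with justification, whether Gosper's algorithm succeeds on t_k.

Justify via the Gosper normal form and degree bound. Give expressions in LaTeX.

No; the coefficient equations for f are inconsistent.

r(k) = (k + 3)**2/(k + 4)**2 after simplifying.
So A=k**2 + 6*k + 9 and B=k**2 + 8*k + 16, with C=1.
f must satisfy (k**2 + 6*k + 9)·f(k+1) − (k**2 + 6*k + 9)·f(k) = 1.
From deg A=2, deg B=2, deg C=0: d=0.
Generic f = c0 gives residual -1; -1 = 0 cannot hold, so t_k is not Gosper-summable.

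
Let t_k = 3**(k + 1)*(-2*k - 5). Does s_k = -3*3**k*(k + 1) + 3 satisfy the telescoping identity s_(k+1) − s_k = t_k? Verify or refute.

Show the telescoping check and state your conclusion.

s_(k+1) = -9*3**k*(k + 2) + 3
s_(k+1) − s_k = 3**(k + 1)*(-2*k - 5)
(s_(k+1) − s_k) − t_k = 0

Valid: the claim telescopes to t_k.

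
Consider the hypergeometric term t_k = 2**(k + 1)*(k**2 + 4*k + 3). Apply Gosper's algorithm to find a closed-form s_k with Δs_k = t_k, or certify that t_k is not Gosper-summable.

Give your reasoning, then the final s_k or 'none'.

s_k = 2**(k + 1)*(k**2 + 1)

t_(k+1)/t_k = 2*(k**2 + 6*k + 8)/(k**2 + 4*k + 3).
Gosper form: A/B · C(k+1)/C(k) with A=2, B=1, C=k**2 + 4*k + 3.
Key eq: (2)·f(k+1) = (1)·f(k) + (k**2 + 4*k + 3).
From deg A=0, deg B=0, deg C=2: d=2.
A polynomial solution: f(k) = k**2 + 1.
Get s_k = R·t_k = 2**(k + 1)*(k**2 + 1) with R(k) = B(k−1)f(k)/C(k) = (k**2 + 1)/((k + 1)*(k + 3)).
Verify: 2**(k + 1)*(k**2 + 4*k + 3) matches t_k.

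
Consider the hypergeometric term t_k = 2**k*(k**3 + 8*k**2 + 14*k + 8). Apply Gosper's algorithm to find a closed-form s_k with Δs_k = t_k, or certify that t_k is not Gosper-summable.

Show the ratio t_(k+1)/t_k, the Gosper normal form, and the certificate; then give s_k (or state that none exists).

r(k) = 2*(k**3 + 11*k**2 + 33*k + 31)/(k**3 + 8*k**2 + 14*k + 8) after simplifying.
Gosper form: A/B · C(k+1)/C(k) with A=2, B=1, C=k**3 + 8*k**2 + 14*k + 8.
f must satisfy (2)·f(k+1) − (1)·f(k) = k**3 + 8*k**2 + 14*k + 8.
From deg A=0, deg B=0, deg C=3: d=3.
A polynomial solution: f(k) = k**3 + 2*k**2 + 2.
Certificate R = B(k−1)f/C = (k**3 + 2*k**2 + 2)/(k**3 + 8*k**2 + 14*k + 8) gives s_k = 2**k*(k**3 + 2*k**2 + 2).
s_(k+1) − s_k = 2**k*(k**3 + 8*k**2 + 14*k + 8) = t_k.

s_k = 2**k*(k**3 + 2*k**2 + 2)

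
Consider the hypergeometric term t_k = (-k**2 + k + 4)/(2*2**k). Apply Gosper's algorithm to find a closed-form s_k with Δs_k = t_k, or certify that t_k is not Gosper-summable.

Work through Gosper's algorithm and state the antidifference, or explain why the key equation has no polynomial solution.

Step 1: r(k) = (k**2 + k - 4)/(2*(k**2 - k - 4)).
Normal form (A,B,C) = (1/2, 1, k**2 - k - 4).
Set up (1/2)·f(k+1) − (1)·f(k) − (k**2 - k - 4) = 0.
deg f ≤ 2 (via 0,0,2).
A polynomial solution: f(k) = -2*(k - 1)*(k + 2).
Get s_k = R·t_k = (k**2 + k - 2)/2**k with R(k) = B(k−1)f(k)/C(k) = -2*(k - 1)*(k + 2)/(k**2 - k - 4).
Check: Δs_k = (-k**2 + k + 4)/(2*2**k). ✓

s_k = (k**2 + k - 2)/2**k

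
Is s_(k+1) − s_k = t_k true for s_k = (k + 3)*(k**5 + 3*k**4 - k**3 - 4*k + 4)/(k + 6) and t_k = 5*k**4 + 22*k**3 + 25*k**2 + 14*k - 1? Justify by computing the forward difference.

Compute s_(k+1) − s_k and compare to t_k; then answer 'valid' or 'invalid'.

s_(k+1) = -(k + 4)*(4*k - (k + 1)**5 - 3*(k + 1)**4 + (k + 1)**3)/(k + 7)
s_(k+1) − s_k = (5*k**6 + 75*k**5 + 374*k**4 + 789*k**3 + 739*k**2 + 314*k - 12)/(k**2 + 13*k + 42)
(s_(k+1) − s_k) − t_k = 3*(-4*k**5 - 49*k**4 - 158*k**3 - 164*k**2 - 87*k + 10)/(k**2 + 13*k + 42)

Invalid: residual 3*(-4*k**5 - 49*k**4 - 158*k**3 - 164*k**2 - 87*k + 10)/(k**2 + 13*k + 42) ≠ 0.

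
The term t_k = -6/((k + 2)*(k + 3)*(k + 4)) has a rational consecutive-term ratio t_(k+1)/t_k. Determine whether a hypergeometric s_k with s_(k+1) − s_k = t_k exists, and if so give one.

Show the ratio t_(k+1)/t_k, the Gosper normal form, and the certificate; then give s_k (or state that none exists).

Step 1: r(k) = (k + 2)/(k + 5).
Normal form (A,B,C) = (k + 2, k + 5, 1).
Key eq: (k + 2)·f(k+1) = (k + 4)·f(k) + (1).
From deg A=1, deg B=1, deg C=0: d=2.
Solve for f: f(k) = k*(k + 5)/12 (degree 2 ≤ 2).
Get s_k = R·t_k = k*(-k - 5)/(2*(k + 2)*(k + 3)) with R(k) = B(k−1)f(k)/C(k) = k*(k + 4)*(k + 5)/12.
Verify: -6/(k**3 + 9*k**2 + 26*k + 24) matches t_k.

s_k = k*(-k - 5)/(2*(k + 2)*(k + 3))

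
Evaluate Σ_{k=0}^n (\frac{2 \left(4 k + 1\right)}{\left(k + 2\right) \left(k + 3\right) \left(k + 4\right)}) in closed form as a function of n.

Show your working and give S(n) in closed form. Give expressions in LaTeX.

S(n) = \frac{3 n^{2} + 5 n + 2}{2 \left(n^{2} + 7 n + 12\right)}

r(k) = (k + 2)*(4*k + 5)/((k + 5)*(4*k + 1)) after simplifying.
Factor: A=k + 2; B=k + 5; C=k + 1/4.
Set up (k + 2)·f(k+1) − (k + 4)·f(k) − (k + 1/4) = 0.
deg f ≤ 2 (via 1,1,1).
Coefficient equations give f(k) = k*(3*k - 1)/16.
So s_k = (B(k−1)f/C)·t_k = (k*(k + 4)*(3*k - 1)/(4*(4*k + 1)))·t_k = k*(3*k - 1)/(2*(k + 2)*(k + 3)).
s_(k+1) − s_k = 2*(4*k + 1)/(k**3 + 9*k**2 + 26*k + 24) = t_k.
Σ_(k=0)^n t_k = s_(n+1) − s_(0) = ((3*n**2 + 5*n + 2)/(2*(n**2 + 7*n + 12))) − (0), i.e. (3*n**2 + 5*n + 2)/(2*(n**2 + 7*n + 12)).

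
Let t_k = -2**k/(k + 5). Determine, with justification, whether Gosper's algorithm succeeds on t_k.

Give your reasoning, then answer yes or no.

The ratio is 2*(k + 5)/(k + 6).
Factor: A=2*k + 10; B=k + 6; C=1.
Key eq: (2*k + 10)·f(k+1) = (k + 5)·f(k) + (1).
From deg A=1, deg B=1, deg C=0: d=-1.
Negative degree bound (-1): no f exists, t_k not Gosper-summable.

No; the degree bound rules out any f.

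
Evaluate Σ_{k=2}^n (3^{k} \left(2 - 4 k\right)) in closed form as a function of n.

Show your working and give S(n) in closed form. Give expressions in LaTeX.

Ratio r(k) = 3*(2*k + 1)/(2*k - 1).
Factor: A=3; B=1; C=k - 1/2.
Solve (3)·f(k+1) − (1)·f(k) = k - 1/2.
deg f ≤ 1 (via 0,0,1).
Solve for f: f(k) = (k - 2)/2 (degree 1 ≤ 1).
R(k) = B(k−1)·f(k)/C(k) = (k - 2)/(2*k - 1); s_k = R·t_k = 2*3**k*(2 - k).
Δs = 3**k*(2 - 4*k), as required.
Evaluate: s_(n+1) = 6*3**n*(1 - n); subtract s_(2) = 0 ⇒ S(n) = 6*3**n*(1 - n).

S(n) = 6 \cdot 3^{n} \left(1 - n\right)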